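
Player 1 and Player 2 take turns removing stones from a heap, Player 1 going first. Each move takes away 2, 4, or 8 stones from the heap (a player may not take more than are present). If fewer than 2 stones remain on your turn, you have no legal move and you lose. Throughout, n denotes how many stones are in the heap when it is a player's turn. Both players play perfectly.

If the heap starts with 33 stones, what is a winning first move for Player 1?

Remove 2, leaving 31.

Positions with no move are L. A position that does have a move is losing for the player to move precisely when every available move leads to a winning position for the opponent. Fill in the labels:
n=0: no move → L
n=1: no move → L
n=2: →0(L), so W
n=3: →1(L), so W
n=4: →0(L), so W
n=5: →1(L), so W
n=6: →4(W), 2(W) — all W, so L
n=7: →5(W), 3(W) — all W, so L
n=8: →6(L), so W
n=9: →7(L), so W
n=10: →6(L), so W
n=11: →7(L), so W
n=12: →10(W), 8(W), 4(W) — all W, so L
n=13: →11(W), 9(W), 5(W) — all W, so L
n=14: →12(L), so W
n=15: →13(L), so W
n=16: →12(L), so W
n=17: →13(L), so W
n=18: →16(W), 14(W), 10(W) — all W, so L
n=19: →17(W), 15(W), 11(W) — all W, so L
n=20: →18(L), so W
n=21: →19(L), so W
n=22: →18(L), so W
n=23: →19(L), so W
n=24: →22(W), 20(W), 16(W) — all W, so L
n=25: →23(W), 21(W), 17(W) — all W, so L
n=26: →24(L), so W
n=27: →25(L), so W
n=28: →24(L), so W
n=29: →25(L), so W
n=30: →28(W), 26(W), 22(W) — all W, so L
n=31: →29(W), 27(W), 23(W) — all W, so L
n=32: →30(L), so W
n=33: →31(L), so W
From 33, the L positions reachable in one move are: 31, 25. Any move reaching one of these is winning.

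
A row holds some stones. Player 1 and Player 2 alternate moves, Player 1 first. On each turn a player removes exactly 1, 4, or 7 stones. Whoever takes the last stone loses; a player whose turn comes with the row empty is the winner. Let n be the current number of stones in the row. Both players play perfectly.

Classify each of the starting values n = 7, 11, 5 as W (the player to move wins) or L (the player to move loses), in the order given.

Compute win/loss labels from the base case upward. A position with no move is W. Any other position is W if it can reach an L in one move, else L.
n=0: no move; the opponent has just taken the last stone and therefore loses → W
n=1: →0(W) only, which is W, so L
n=2: →1(L), so W
n=3: →2(W) only, which is W, so L
n=4: →3(L), so W
n=5: →1(L), so W
n=6: →5(W), 2(W) — all W, so L
n=7: →6(L), so W
n=8: →1(L), so W
n=9: →8(W), 5(W), 2(W) — all W, so L
n=10: →9(L), so W
n=11: →10(W), 7(W), 4(W) — all W, so L

7: W, 11: L, 5: W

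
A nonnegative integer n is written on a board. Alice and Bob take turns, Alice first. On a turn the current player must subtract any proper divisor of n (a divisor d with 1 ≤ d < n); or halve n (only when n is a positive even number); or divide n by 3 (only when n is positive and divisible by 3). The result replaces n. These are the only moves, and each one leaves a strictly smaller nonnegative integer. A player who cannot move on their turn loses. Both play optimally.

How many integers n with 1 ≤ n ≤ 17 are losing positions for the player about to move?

8

Positions with no move are L. A position that does have a move is losing for the player to move precisely when every available move leads to a winning position for the opponent. Fill in the labels:
n=0: no move → L
n=1: no move → L
n=2: can move to 1, which is L ⇒ W
n=3: can move to 1, which is L ⇒ W
n=4: moves to 2(W), 3(W); every one is W ⇒ L
n=5: can move to 4, which is L ⇒ W
n=6: can move to 4, which is L ⇒ W
n=7: the only move is to 6(W), a W ⇒ L
n=8: can move to 4, which is L ⇒ W
n=9: moves to 3(W), 6(W), 8(W); every one is W ⇒ L
n=10: can move to 9, which is L ⇒ W
n=11: the only move is to 10(W), a W ⇒ L
n=12: can move to 4, which is L ⇒ W
n=13: the only move is to 12(W), a W ⇒ L
n=14: can move to 7, which is L ⇒ W
n=15: moves to 5(W), 10(W), 12(W), 14(W); every one is W ⇒ L
n=16: can move to 15, which is L ⇒ W
n=17: the only move is to 16(W), a W ⇒ L
L entries with 1 ≤ n ≤ 17 (n=0 is outside the asked range and is not counted): n = 1, 4, 7, 9, 11, 13, 15, 17; that makes 8.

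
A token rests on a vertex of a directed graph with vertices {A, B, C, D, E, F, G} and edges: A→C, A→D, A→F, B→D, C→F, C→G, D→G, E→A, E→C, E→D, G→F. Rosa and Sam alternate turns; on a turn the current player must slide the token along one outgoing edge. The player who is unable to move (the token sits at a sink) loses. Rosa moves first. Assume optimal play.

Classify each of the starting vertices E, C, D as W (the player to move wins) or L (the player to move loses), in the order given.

E: W, C: W, D: L

Compute win/loss labels from the base case upward. A position with no move is L. Any other position is W if it can reach an L in one move, else L.
Every edge goes from a vertex to one that appears earlier in the order F, G, D, C, A, B, E, so processing vertices in that order labels each vertex after all of its successors.
F: no outgoing edge → L
G: can move to F, which is L ⇒ W
D: the only move is to G(W), a W ⇒ L
C: can move to F, which is L ⇒ W
A: can move to D, which is L ⇒ W
B: can move to D, which is L ⇒ W
E: can move to D, which is L ⇒ W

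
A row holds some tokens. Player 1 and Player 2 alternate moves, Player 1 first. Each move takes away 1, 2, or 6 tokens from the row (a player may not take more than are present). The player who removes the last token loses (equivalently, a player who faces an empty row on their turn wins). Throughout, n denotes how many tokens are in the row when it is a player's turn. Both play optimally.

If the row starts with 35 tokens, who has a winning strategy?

Player 1 wins.

Compute win/loss labels from the base case upward. A position with no move is W. Any other position is W if it can reach an L in one move, else L.
n=0: no move; the opponent has just taken the last token and therefore loses → W
n=1: the only move is to 0(W), a W ⇒ L
n=2: can move to 1, which is L ⇒ W
n=3: can move to 1, which is L ⇒ W
n=4: moves to 3(W), 2(W); every one is W ⇒ L
n=5: can move to 4, which is L ⇒ W
n=6: can move to 4, which is L ⇒ W
n=7: can move to 1, which is L ⇒ W
n=8: moves to 7(W), 6(W), 2(W); every one is W ⇒ L
n=9: can move to 8, which is L ⇒ W
n=10: can move to 8, which is L ⇒ W
n=11: moves to 10(W), 9(W), 5(W); every one is W ⇒ L
n=12: can move to 11, which is L ⇒ W
n=13: can move to 11, which is L ⇒ W
n=14: can move to 8, which is L ⇒ W
n=15: moves to 14(W), 13(W), 9(W); every one is W ⇒ L
n=16: can move to 15, which is L ⇒ W
n=17: can move to 15, which is L ⇒ W
n=18: moves to 17(W), 16(W), 12(W); every one is W ⇒ L
n=19: can move to 18, which is L ⇒ W
n=20: can move to 18, which is L ⇒ W
n=21: can move to 15, which is L ⇒ W
n=22: moves to 21(W), 20(W), 16(W); every one is W ⇒ L
n=23: can move to 22, which is L ⇒ W
n=24: can move to 22, which is L ⇒ W
n=25: moves to 24(W), 23(W), 19(W); every one is W ⇒ L
n=26: can move to 25, which is L ⇒ W
n=27: can move to 25, which is L ⇒ W
n=28: can move to 22, which is L ⇒ W
n=29: moves to 28(W), 27(W), 23(W); every one is W ⇒ L
n=30: can move to 29, which is L ⇒ W
n=31: can move to 29, which is L ⇒ W
n=32: moves to 31(W), 30(W), 26(W); every one is W ⇒ L
n=33: can move to 32, which is L ⇒ W
n=34: can move to 32, which is L ⇒ W
n=35: can move to 29, which is L ⇒ W
The starting position 35 is W: Player 1 should remove 6, leaving 29, handing over an L position.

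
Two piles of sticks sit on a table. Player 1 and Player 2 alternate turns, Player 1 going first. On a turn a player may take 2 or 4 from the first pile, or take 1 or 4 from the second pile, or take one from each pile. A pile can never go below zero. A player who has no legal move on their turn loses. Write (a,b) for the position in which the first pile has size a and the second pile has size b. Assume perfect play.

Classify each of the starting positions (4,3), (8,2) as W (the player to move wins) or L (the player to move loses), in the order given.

(4,3): L, (8,2): W

Compute win/loss labels from the base case upward. A position with no move is L. Any other position is W if it can reach an L in one move, else L.
No move ever increases a pile, so every position that can arise here has a ≤ 8 and b ≤ 3; it is enough to label the cells with 0 ≤ a ≤ 8 and 0 ≤ b ≤ 3.
Every move lowers a or b (never raises either), so fill the grid row by row in increasing a, and left to right within a row: each cell's successors are then already labelled.
      b=0  b=1  b=2  b=3
a=0:    L    W    L    W
a=1:    L    W    L    W
a=2:    W    W    W    W
a=3:    W    L    W    L
a=4:    W    L    W    L
a=5:    W    W    W    W
a=6:    L    W    L    W
a=7:    L    W    L    W
a=8:    W    W    W    W
Cells with no legal move (terminal, hence L): (0,0), (1,0).
The remaining L cells, each justified by listing all of its moves:
(0,2): the only move is to (0,1)(W), a W ⇒ L
(1,2): moves to (1,1)(W), (0,1)(W); every one is W ⇒ L
(3,1): moves to (1,1)(W), (3,0)(W), (2,0)(W); every one is W ⇒ L
(3,3): moves to (1,3)(W), (3,2)(W), (2,2)(W); every one is W ⇒ L
(4,1): moves to (2,1)(W), (0,1)(W), (4,0)(W), (3,0)(W); every one is W ⇒ L
(4,3): moves to (2,3)(W), (0,3)(W), (4,2)(W), (3,2)(W); every one is W ⇒ L
(6,0): moves to (4,0)(W), (2,0)(W); every one is W ⇒ L
(6,2): moves to (4,2)(W), (2,2)(W), (6,1)(W), (5,1)(W); every one is W ⇒ L
(7,0): moves to (5,0)(W), (3,0)(W); every one is W ⇒ L
(7,2): moves to (5,2)(W), (3,2)(W), (7,1)(W), (6,1)(W); every one is W ⇒ L
Every other cell has at least one move into one of the L cells above, so it is W.
(4,3): one of the L cells justified above, so L
(8,2): the move to (6,2) reaches an L cell, so W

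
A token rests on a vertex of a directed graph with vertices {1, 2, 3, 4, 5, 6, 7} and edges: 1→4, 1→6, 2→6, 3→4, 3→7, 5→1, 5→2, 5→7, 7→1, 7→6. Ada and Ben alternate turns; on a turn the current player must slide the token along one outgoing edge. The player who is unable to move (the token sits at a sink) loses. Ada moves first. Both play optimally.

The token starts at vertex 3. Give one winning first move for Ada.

Move to 4.

Label each position W (a win for the player to move) or L (a loss). A position with no legal move is L; any other position is W exactly when some move reaches an L, and L when every move reaches a W.
Every edge goes from a vertex to one that appears earlier in the order 6, 4, 1, 7, 2, 5, 3, so processing vertices in that order labels each vertex after all of its successors.
6: no outgoing edge → L
4: no outgoing edge → L
1: can move to 4, which is L ⇒ W
7: can move to 6, which is L ⇒ W
2: can move to 6, which is L ⇒ W
5: moves to 2(W), 7(W), 1(W); every one is W ⇒ L
3: can move to 4, which is L ⇒ W
From 3, the L positions reachable in one move are: 4.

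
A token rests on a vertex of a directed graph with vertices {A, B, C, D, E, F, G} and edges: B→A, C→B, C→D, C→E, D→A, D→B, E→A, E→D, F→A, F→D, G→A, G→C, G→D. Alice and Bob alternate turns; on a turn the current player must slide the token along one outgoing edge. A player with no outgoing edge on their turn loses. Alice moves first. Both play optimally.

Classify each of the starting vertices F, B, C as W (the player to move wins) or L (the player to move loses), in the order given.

F: W, B: W, C: L

Work bottom-up. With no move the player to move loses. Otherwise the position is W if at least one move leads to an L position for the opponent, and L if every move leads to a W.
Every edge goes from a vertex to one that appears earlier in the order A, B, D, E, C, G, F, so processing vertices in that order labels each vertex after all of its successors.
A: no outgoing edge → L
B: can move to A, which is L ⇒ W
D: can move to A, which is L ⇒ W
E: can move to A, which is L ⇒ W
C: moves to E(W), D(W), B(W); every one is W ⇒ L
G: can move to C, which is L ⇒ W
F: can move to A, which is L ⇒ W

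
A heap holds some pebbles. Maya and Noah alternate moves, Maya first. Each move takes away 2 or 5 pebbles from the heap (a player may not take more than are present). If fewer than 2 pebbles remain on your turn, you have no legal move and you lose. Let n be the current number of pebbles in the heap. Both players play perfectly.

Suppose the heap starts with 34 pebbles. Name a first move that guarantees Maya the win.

Positions with no move are L. A position that does have a move is losing for the player to move precisely when every available move leads to a winning position for the opponent. Fill in the labels:
n=0: no move → L
n=1: no move → L
n=2: can move to 0, which is L ⇒ W
n=3: can move to 1, which is L ⇒ W
n=4: the only move is to 2(W), a W ⇒ L
n=5: can move to 0, which is L ⇒ W
n=6: can move to 4, which is L ⇒ W
n=7: moves to 5(W), 2(W); every one is W ⇒ L
n=8: moves to 6(W), 3(W); every one is W ⇒ L
n=9: can move to 7, which is L ⇒ W
n=10: can move to 8, which is L ⇒ W
n=11: moves to 9(W), 6(W); every one is W ⇒ L
n=12: can move to 7, which is L ⇒ W
n=13: can move to 11, which is L ⇒ W
n=14: moves to 12(W), 9(W); every one is W ⇒ L
n=15: moves to 13(W), 10(W); every one is W ⇒ L
n=16: can move to 14, which is L ⇒ W
n=17: can move to 15, which is L ⇒ W
n=18: moves to 16(W), 13(W); every one is W ⇒ L
n=19: can move to 14, which is L ⇒ W
n=20: can move to 18, which is L ⇒ W
n=21: moves to 19(W), 16(W); every one is W ⇒ L
n=22: moves to 20(W), 17(W); every one is W ⇒ L
n=23: can move to 21, which is L ⇒ W
n=24: can move to 22, which is L ⇒ W
n=25: moves to 23(W), 20(W); every one is W ⇒ L
n=26: can move to 21, which is L ⇒ W
n=27: can move to 25, which is L ⇒ W
n=28: moves to 26(W), 23(W); every one is W ⇒ L
n=29: moves to 27(W), 24(W); every one is W ⇒ L
n=30: can move to 28, which is L ⇒ W
n=31: can move to 29, which is L ⇒ W
n=32: moves to 30(W), 27(W); every one is W ⇒ L
n=33: can move to 28, which is L ⇒ W
n=34: can move to 32, which is L ⇒ W
From 34, the L positions reachable in one move are: 32, 29. Any move reaching one of these is winning.

Remove 2, leaving 32.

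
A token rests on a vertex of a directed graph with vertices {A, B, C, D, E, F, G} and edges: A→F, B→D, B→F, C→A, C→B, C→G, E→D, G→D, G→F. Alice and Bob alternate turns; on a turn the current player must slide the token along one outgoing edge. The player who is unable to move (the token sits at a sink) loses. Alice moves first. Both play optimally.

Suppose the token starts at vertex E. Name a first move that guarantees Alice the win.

Move to D.

Work bottom-up. With no move the player to move loses. Otherwise the position is W if at least one move leads to an L position for the opponent, and L if every move leads to a W.
Every edge goes from a vertex to one that appears earlier in the order F, D, G, B, A, E, C, so processing vertices in that order labels each vertex after all of its successors.
F: no outgoing edge → L
D: no outgoing edge → L
G: reaches L-position D → W
B: reaches L-position D → W
A: reaches L-position F → W
E: reaches L-position D → W
C: only reaches A(W), B(W), G(W), all W → L
From E, the L positions reachable in one move are: D.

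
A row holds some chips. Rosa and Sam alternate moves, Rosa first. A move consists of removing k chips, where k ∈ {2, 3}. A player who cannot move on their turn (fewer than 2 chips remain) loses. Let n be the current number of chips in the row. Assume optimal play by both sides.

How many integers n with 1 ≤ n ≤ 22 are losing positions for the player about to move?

Compute win/loss labels from the base case upward. A position with no move is L. Any other position is W if it can reach an L in one move, else L.
n=0: no move → L
n=1: no move → L
n=2: →0(L), so W
n=3: →1(L), so W
n=4: →1(L), so W
n=5: →3(W), 2(W) — all W, so L
n=6: →4(W), 3(W) — all W, so L
n=7: →5(L), so W
n=8: →6(L), so W
n=9: →6(L), so W
n=10: →8(W), 7(W) — all W, so L
n=11: →9(W), 8(W) — all W, so L
n=12: →10(L), so W
n=13: →11(L), so W
n=14: →11(L), so W
n=15: →13(W), 12(W) — all W, so L
n=16: →14(W), 13(W) — all W, so L
n=17: →15(L), so W
n=18: →16(L), so W
n=19: →16(L), so W
n=20: →18(W), 17(W) — all W, so L
n=21: →19(W), 18(W) — all W, so L
n=22: →20(L), so W
L entries with 1 ≤ n ≤ 22 (n=0 is outside the asked range and is not counted): n = 1, 5, 6, 10, 11, 15, 16, 20, 21; that makes 9.

9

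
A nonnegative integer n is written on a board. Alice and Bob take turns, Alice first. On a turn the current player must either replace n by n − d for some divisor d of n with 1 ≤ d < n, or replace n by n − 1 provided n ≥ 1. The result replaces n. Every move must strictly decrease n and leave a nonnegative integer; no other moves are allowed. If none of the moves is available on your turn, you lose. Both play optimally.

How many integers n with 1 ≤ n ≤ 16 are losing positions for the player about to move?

7

Label each position W (a win for the player to move) or L (a loss). A position with no legal move is L; any other position is W exactly when some move reaches an L, and L when every move reaches a W.
n=0: no move → L
n=1: can move to 0, which is L ⇒ W
n=2: the only move is to 1(W), a W ⇒ L
n=3: can move to 2, which is L ⇒ W
n=4: can move to 2, which is L ⇒ W
n=5: the only move is to 4(W), a W ⇒ L
n=6: can move to 5, which is L ⇒ W
n=7: the only move is to 6(W), a W ⇒ L
n=8: can move to 7, which is L ⇒ W
n=9: moves to 6(W), 8(W); every one is W ⇒ L
n=10: can move to 5, which is L ⇒ W
n=11: the only move is to 10(W), a W ⇒ L
n=12: can move to 9, which is L ⇒ W
n=13: the only move is to 12(W), a W ⇒ L
n=14: can move to 7, which is L ⇒ W
n=15: moves to 10(W), 12(W), 14(W); every one is W ⇒ L
n=16: can move to 15, which is L ⇒ W
L entries with 1 ≤ n ≤ 16 (n=0 is outside the asked range and is not counted): n = 2, 5, 7, 9, 11, 13, 15; that makes 7.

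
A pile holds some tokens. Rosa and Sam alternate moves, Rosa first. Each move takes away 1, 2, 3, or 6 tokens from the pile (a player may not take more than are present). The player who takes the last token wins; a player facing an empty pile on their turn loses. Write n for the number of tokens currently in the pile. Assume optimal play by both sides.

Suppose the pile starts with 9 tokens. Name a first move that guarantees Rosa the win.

Compute win/loss labels from the base case upward. A position with no move is L. Any other position is W if it can reach an L in one move, else L.
n=0: no move → L
n=1: reaches L-position 0 → W
n=2: reaches L-position 0 → W
n=3: reaches L-position 0 → W
n=4: only reaches 3(W), 2(W), 1(W), all W → L
n=5: reaches L-position 4 → W
n=6: reaches L-position 4 → W
n=7: reaches L-position 4 → W
n=8: only reaches 7(W), 6(W), 5(W), 2(W), all W → L
n=9: reaches L-position 8 → W
From 9, the L positions reachable in one move are: 8.

Remove 1, leaving 8.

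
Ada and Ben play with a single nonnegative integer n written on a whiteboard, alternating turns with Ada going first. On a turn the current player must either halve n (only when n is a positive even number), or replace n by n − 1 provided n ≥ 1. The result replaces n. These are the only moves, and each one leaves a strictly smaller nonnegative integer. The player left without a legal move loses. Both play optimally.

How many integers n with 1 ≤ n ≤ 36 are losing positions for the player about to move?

Label each position W (a win for the player to move) or L (a loss). A position with no legal move is L; any other position is W exactly when some move reaches an L, and L when every move reaches a W.
n=0: no move → L
n=1: →0(L), so W
n=2: →1(W) only, which is W, so L
n=3: →2(L), so W
n=4: →2(L), so W
n=5: →4(W) only, which is W, so L
n=6: →5(L), so W
n=7: →6(W) only, which is W, so L
n=8: →7(L), so W
n=9: →8(W) only, which is W, so L
n=10: →5(L), so W
n=11: →10(W) only, which is W, so L
n=12: →11(L), so W
n=13: →12(W) only, which is W, so L
n=14: →7(L), so W
n=15: →14(W) only, which is W, so L
n=16: →15(L), so W
n=17: →16(W) only, which is W, so L
n=18: →9(L), so W
n=19: →18(W) only, which is W, so L
n=20: →19(L), so W
n=21: →20(W) only, which is W, so L
n=22: →11(L), so W
n=23: →22(W) only, which is W, so L
n=24: →23(L), so W
n=25: →24(W) only, which is W, so L
n=26: →13(L), so W
n=27: →26(W) only, which is W, so L
n=28: →27(L), so W
n=29: →28(W) only, which is W, so L
n=30: →15(L), so W
n=31: →30(W) only, which is W, so L
n=32: →31(L), so W
n=33: →32(W) only, which is W, so L
n=34: →17(L), so W
n=35: →34(W) only, which is W, so L
n=36: →35(L), so W
L entries with 1 ≤ n ≤ 36 (n=0 is outside the asked range and is not counted): n = 2, 5, 7, 9, 11, 13, 15, 17, 19, 21, 23, 25, 27, 29, 31, 33, 35; that makes 17.

17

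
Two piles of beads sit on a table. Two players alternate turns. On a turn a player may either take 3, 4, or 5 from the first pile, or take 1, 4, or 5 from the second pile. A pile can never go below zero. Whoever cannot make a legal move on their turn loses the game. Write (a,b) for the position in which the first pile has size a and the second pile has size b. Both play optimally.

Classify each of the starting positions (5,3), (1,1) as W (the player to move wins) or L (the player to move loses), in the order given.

Compute win/loss labels from the base case upward. A position with no move is L. Any other position is W if it can reach an L in one move, else L.
No move ever increases a pile, so every position that can arise here has a ≤ 5 and b ≤ 3; it is enough to label the cells with 0 ≤ a ≤ 5 and 0 ≤ b ≤ 3.
Every move lowers a or b (never raises either), so fill the grid row by row in increasing a, and left to right within a row: each cell's successors are then already labelled.
      b=0  b=1  b=2  b=3
a=0:    L    W    L    W
a=1:    L    W    L    W
a=2:    L    W    L    W
a=3:    W    L    W    L
a=4:    W    L    W    L
a=5:    W    L    W    L
Cells with no legal move (terminal, hence L): (0,0), (1,0), (2,0).
The remaining L cells, each justified by listing all of its moves:
(0,2): L (sole option (0,1)(W) is W)
(1,2): L (sole option (1,1)(W) is W)
(2,2): L (sole option (2,1)(W) is W)
(3,1): L (options (0,1)(W), (3,0)(W) are all W)
(3,3): L (options (0,3)(W), (3,2)(W) are all W)
(4,1): L (options (1,1)(W), (0,1)(W), (4,0)(W) are all W)
(4,3): L (options (1,3)(W), (0,3)(W), (4,2)(W) are all W)
(5,1): L (options (2,1)(W), (1,1)(W), (0,1)(W), (5,0)(W) are all W)
(5,3): L (options (2,3)(W), (1,3)(W), (0,3)(W), (5,2)(W) are all W)
Every other cell has at least one move into one of the L cells above, so it is W.
(5,3): one of the L cells justified above, so L
(1,1): the move to (1,0) reaches an L cell, so W

(5,3): L, (1,1): W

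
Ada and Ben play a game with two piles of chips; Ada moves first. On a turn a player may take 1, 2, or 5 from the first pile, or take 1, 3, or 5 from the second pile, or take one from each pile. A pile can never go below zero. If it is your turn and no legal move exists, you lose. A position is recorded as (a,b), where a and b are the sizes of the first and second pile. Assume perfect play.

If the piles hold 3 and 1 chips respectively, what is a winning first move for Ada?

Use the standard recursion: the mover loses at a terminal position; elsewhere, the mover wins exactly when some move hands the opponent an L position.
No move ever increases a pile, so every position that can arise here has a ≤ 3 and b ≤ 1; it is enough to label the cells with 0 ≤ a ≤ 3 and 0 ≤ b ≤ 1.
Every move lowers a or b (never raises either), so fill the grid row by row in increasing a, and left to right within a row: each cell's successors are then already labelled.
      b=0  b=1
a=0:    L    W
a=1:    W    W
a=2:    W    L
a=3:    L    W
Cells with no legal move (terminal, hence L): (0,0).
The remaining L cells, each justified by listing all of its moves:
(2,1): →(1,1)(W), (0,1)(W), (2,0)(W), (1,0)(W) — all W, so L
(3,0): →(2,0)(W), (1,0)(W) — all W, so L
Every other cell has at least one move into one of the L cells above, so it is W.
From (3,1), the L positions reachable in one move are: (2,1), (3,0). Any move reaching one of these is winning.

Move to (2,1).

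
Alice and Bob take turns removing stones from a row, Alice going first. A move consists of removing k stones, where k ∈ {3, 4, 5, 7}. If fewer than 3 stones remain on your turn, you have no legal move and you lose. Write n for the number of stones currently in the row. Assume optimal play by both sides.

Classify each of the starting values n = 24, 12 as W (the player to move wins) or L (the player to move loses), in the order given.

24: W, 12: L

Label each position W (a win for the player to move) or L (a loss). A position with no legal move is L; any other position is W exactly when some move reaches an L, and L when every move reaches a W.
n=0: no move → L
n=1: no move → L
n=2: no move → L
n=3: reaches L-position 0 → W
n=4: reaches L-position 1 → W
n=5: reaches L-position 2 → W
n=6: reaches L-position 2 → W
n=7: reaches L-position 2 → W
n=8: reaches L-position 1 → W
n=9: reaches L-position 2 → W
n=10: only reaches 7(W), 6(W), 5(W), 3(W), all W → L
n=11: only reaches 8(W), 7(W), 6(W), 4(W), all W → L
n=12: only reaches 9(W), 8(W), 7(W), 5(W), all W → L
n=13: reaches L-position 10 → W
n=14: reaches L-position 11 → W
n=15: reaches L-position 12 → W
n=16: reaches L-position 12 → W
n=17: reaches L-position 12 → W
n=18: reaches L-position 11 → W
n=19: reaches L-position 12 → W
n=20: only reaches 17(W), 16(W), 15(W), 13(W), all W → L
n=21: only reaches 18(W), 17(W), 16(W), 14(W), all W → L
n=22: only reaches 19(W), 18(W), 17(W), 15(W), all W → L
n=23: reaches L-position 20 → W
n=24: reaches L-position 21 → W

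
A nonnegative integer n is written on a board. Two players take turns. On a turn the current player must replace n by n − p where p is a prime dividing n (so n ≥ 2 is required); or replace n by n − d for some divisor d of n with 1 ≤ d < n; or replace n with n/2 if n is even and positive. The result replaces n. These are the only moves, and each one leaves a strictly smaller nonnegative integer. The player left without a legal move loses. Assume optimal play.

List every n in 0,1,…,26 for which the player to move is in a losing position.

0, 1, 4, 9, 14, 20, 26

Use the standard recursion: the mover loses at a terminal position; elsewhere, the mover wins exactly when some move hands the opponent an L position.
n=0: no move → L
n=1: no move → L
n=2: reaches L-position 0 → W
n=3: reaches L-position 0 → W
n=4: only reaches 2(W), 3(W), all W → L
n=5: reaches L-position 0 → W
n=6: reaches L-position 4 → W
n=7: reaches L-position 0 → W
n=8: reaches L-position 4 → W
n=9: only reaches 6(W), 8(W), all W → L
n=10: reaches L-position 9 → W
n=11: reaches L-position 0 → W
n=12: reaches L-position 9 → W
n=13: reaches L-position 0 → W
n=14: only reaches 7(W), 12(W), 13(W), all W → L
n=15: reaches L-position 14 → W
n=16: reaches L-position 14 → W
n=17: reaches L-position 0 → W
n=18: reaches L-position 9 → W
n=19: reaches L-position 0 → W
n=20: only reaches 10(W), 15(W), 16(W), 18(W), 19(W), all W → L
n=21: reaches L-position 14 → W
n=22: reaches L-position 20 → W
n=23: reaches L-position 0 → W
n=24: reaches L-position 20 → W
n=25: reaches L-position 20 → W
n=26: only reaches 13(W), 24(W), 25(W), all W → L
Reading off the rows marked L gives the requested list; there are 7 such values of n.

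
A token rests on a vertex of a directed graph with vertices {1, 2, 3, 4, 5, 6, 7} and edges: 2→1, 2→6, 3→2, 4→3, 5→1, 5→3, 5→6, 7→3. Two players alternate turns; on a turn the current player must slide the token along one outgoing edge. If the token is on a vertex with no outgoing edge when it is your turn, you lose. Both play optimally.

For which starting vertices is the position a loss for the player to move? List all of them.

1, 3, 6

Work bottom-up. With no move the player to move loses. Otherwise the position is W if at least one move leads to an L position for the opponent, and L if every move leads to a W.
Every edge goes from a vertex to one that appears earlier in the order 6, 1, 2, 3, 4, 7, 5, so processing vertices in that order labels each vertex after all of its successors.
6: no outgoing edge → L
1: no outgoing edge → L
2: W (go to 1, an L position)
3: L (sole option 2(W) is W)
4: W (go to 3, an L position)
7: W (go to 3, an L position)
5: W (go to 3, an L position)
Reading off the rows marked L gives the requested list; there are 3 such vertices.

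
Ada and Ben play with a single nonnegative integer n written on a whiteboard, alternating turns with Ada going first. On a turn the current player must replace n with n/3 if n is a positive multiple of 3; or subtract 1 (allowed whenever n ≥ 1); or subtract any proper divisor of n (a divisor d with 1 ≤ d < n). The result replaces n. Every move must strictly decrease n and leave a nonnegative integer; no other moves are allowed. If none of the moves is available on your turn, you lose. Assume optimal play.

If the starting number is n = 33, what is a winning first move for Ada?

Move to 11.

Positions with no move are L. A position that does have a move is losing for the player to move precisely when every available move leads to a winning position for the opponent. Fill in the labels:
n=0: no move → L
n=1: can move to 0, which is L ⇒ W
n=2: the only move is to 1(W), a W ⇒ L
n=3: can move to 2, which is L ⇒ W
n=4: can move to 2, which is L ⇒ W
n=5: the only move is to 4(W), a W ⇒ L
n=6: can move to 2, which is L ⇒ W
n=7: the only move is to 6(W), a W ⇒ L
n=8: can move to 7, which is L ⇒ W
n=9: moves to 3(W), 6(W), 8(W); every one is W ⇒ L
n=10: can move to 5, which is L ⇒ W
n=11: the only move is to 10(W), a W ⇒ L
n=12: can move to 9, which is L ⇒ W
n=13: the only move is to 12(W), a W ⇒ L
n=14: can move to 7, which is L ⇒ W
n=15: can move to 5, which is L ⇒ W
n=16: moves to 8(W), 12(W), 14(W), 15(W); every one is W ⇒ L
n=17: can move to 16, which is L ⇒ W
n=18: can move to 9, which is L ⇒ W
n=19: the only move is to 18(W), a W ⇒ L
n=20: can move to 16, which is L ⇒ W
n=21: can move to 7, which is L ⇒ W
n=22: can move to 11, which is L ⇒ W
n=23: the only move is to 22(W), a W ⇒ L
n=24: can move to 16, which is L ⇒ W
n=25: moves to 20(W), 24(W); every one is W ⇒ L
n=26: can move to 13, which is L ⇒ W
n=27: can move to 9, which is L ⇒ W
n=28: moves to 14(W), 21(W), 24(W), 26(W), 27(W); every one is W ⇒ L
n=29: can move to 28, which is L ⇒ W
n=30: can move to 25, which is L ⇒ W
n=31: the only move is to 30(W), a W ⇒ L
n=32: can move to 16, which is L ⇒ W
n=33: can move to 11, which is L ⇒ W
From 33, the L positions reachable in one move are: 11.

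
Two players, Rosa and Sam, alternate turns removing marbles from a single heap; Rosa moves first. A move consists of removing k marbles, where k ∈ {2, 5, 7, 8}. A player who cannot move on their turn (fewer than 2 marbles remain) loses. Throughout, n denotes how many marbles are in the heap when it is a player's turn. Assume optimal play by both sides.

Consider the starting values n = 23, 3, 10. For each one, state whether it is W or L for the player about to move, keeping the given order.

23: L, 3: W, 10: L

Positions with no move are L. A position that does have a move is losing for the player to move precisely when every available move leads to a winning position for the opponent. Fill in the labels:
n=0: no move → L
n=1: no move → L
n=2: W (go to 0, an L position)
n=3: W (go to 1, an L position)
n=4: L (sole option 2(W) is W)
n=5: W (go to 0, an L position)
n=6: W (go to 4, an L position)
n=7: W (go to 0, an L position)
n=8: W (go to 1, an L position)
n=9: W (go to 4, an L position)
n=10: L (options 8(W), 5(W), 3(W), 2(W) are all W)
n=11: W (go to 4, an L position)
n=12: W (go to 10, an L position)
n=13: L (options 11(W), 8(W), 6(W), 5(W) are all W)
n=14: L (options 12(W), 9(W), 7(W), 6(W) are all W)
n=15: W (go to 13, an L position)
n=16: W (go to 14, an L position)
n=17: W (go to 10, an L position)
n=18: W (go to 13, an L position)
n=19: W (go to 14, an L position)
n=20: W (go to 13, an L position)
n=21: W (go to 14, an L position)
n=22: W (go to 14, an L position)
n=23: L (options 21(W), 18(W), 16(W), 15(W) are all W)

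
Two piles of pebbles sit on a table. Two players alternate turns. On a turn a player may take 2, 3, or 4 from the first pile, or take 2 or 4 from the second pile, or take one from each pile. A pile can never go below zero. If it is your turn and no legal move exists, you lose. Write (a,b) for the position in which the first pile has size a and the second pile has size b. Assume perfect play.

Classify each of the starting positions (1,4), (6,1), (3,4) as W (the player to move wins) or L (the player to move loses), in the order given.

(1,4): W, (6,1): L, (3,4): W

Label each position W (a win for the player to move) or L (a loss). A position with no legal move is L; any other position is W exactly when some move reaches an L, and L when every move reaches a W.
No move ever increases a pile, so every position that can arise here has a ≤ 6 and b ≤ 4; it is enough to label the cells with 0 ≤ a ≤ 6 and 0 ≤ b ≤ 4.
Every move lowers a or b (never raises either), so fill the grid row by row in increasing a, and left to right within a row: each cell's successors are then already labelled.
      b=0  b=1  b=2  b=3  b=4
a=0:    L    L    W    W    W
a=1:    L    W    W    L    W
a=2:    W    W    L    L    W
a=3:    W    W    L    W    W
a=4:    W    W    W    W    L
a=5:    W    L    W    W    L
a=6:    L    L    W    W    W
Cells with no legal move (terminal, hence L): (0,0), (0,1), (1,0).
The remaining L cells, each justified by listing all of its moves:
(1,3): →(1,1)(W), (0,2)(W) — all W, so L
(2,2): →(0,2)(W), (2,0)(W), (1,1)(W) — all W, so L
(2,3): →(0,3)(W), (2,1)(W), (1,2)(W) — all W, so L
(3,2): →(1,2)(W), (0,2)(W), (3,0)(W), (2,1)(W) — all W, so L
(4,4): →(2,4)(W), (1,4)(W), (0,4)(W), (4,2)(W), (4,0)(W), (3,3)(W) — all W, so L
(5,1): →(3,1)(W), (2,1)(W), (1,1)(W), (4,0)(W) — all W, so L
(5,4): →(3,4)(W), (2,4)(W), (1,4)(W), (5,2)(W), (5,0)(W), (4,3)(W) — all W, so L
(6,0): →(4,0)(W), (3,0)(W), (2,0)(W) — all W, so L
(6,1): →(4,1)(W), (3,1)(W), (2,1)(W), (5,0)(W) — all W, so L
Every other cell has at least one move into one of the L cells above, so it is W.
(1,4): the move to (1,0) reaches an L cell, so W
(6,1): one of the L cells justified above, so L
(3,4): the move to (3,2) reaches an L cell, so W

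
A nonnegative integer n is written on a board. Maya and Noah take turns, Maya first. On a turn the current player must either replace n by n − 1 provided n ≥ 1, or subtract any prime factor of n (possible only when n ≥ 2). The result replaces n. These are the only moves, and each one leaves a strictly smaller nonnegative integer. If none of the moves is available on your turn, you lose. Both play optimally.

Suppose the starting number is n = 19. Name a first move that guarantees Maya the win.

Move to 0.

Use the standard recursion: the mover loses at a terminal position; elsewhere, the mover wins exactly when some move hands the opponent an L position.
n=0: no move → L
n=1: →0(L), so W
n=2: →0(L), so W
n=3: →0(L), so W
n=4: →2(W), 3(W) — all W, so L
n=5: →0(L), so W
n=6: →4(L), so W
n=7: →0(L), so W
n=8: →6(W), 7(W) — all W, so L
n=9: →8(L), so W
n=10: →8(L), so W
n=11: →0(L), so W
n=12: →9(W), 10(W), 11(W) — all W, so L
n=13: →0(L), so W
n=14: →12(L), so W
n=15: →12(L), so W
n=16: →14(W), 15(W) — all W, so L
n=17: →0(L), so W
n=18: →16(L), so W
n=19: →0(L), so W
From 19, the L positions reachable in one move are: 0.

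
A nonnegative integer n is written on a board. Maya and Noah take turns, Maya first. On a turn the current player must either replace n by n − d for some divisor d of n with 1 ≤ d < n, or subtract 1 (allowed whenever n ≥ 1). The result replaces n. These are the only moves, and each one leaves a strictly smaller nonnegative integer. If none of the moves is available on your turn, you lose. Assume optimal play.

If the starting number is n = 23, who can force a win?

Noah wins.

Classify positions by backward induction: terminal positions (no move available) are L. From any other position, the mover wins iff some move reaches an L.
n=0: no move → L
n=1: can move to 0, which is L ⇒ W
n=2: the only move is to 1(W), a W ⇒ L
n=3: can move to 2, which is L ⇒ W
n=4: can move to 2, which is L ⇒ W
n=5: the only move is to 4(W), a W ⇒ L
n=6: can move to 5, which is L ⇒ W
n=7: the only move is to 6(W), a W ⇒ L
n=8: can move to 7, which is L ⇒ W
n=9: moves to 6(W), 8(W); every one is W ⇒ L
n=10: can move to 5, which is L ⇒ W
n=11: the only move is to 10(W), a W ⇒ L
n=12: can move to 9, which is L ⇒ W
n=13: the only move is to 12(W), a W ⇒ L
n=14: can move to 7, which is L ⇒ W
n=15: moves to 10(W), 12(W), 14(W); every one is W ⇒ L
n=16: can move to 15, which is L ⇒ W
n=17: the only move is to 16(W), a W ⇒ L
n=18: can move to 9, which is L ⇒ W
n=19: the only move is to 18(W), a W ⇒ L
n=20: can move to 15, which is L ⇒ W
n=21: moves to 14(W), 18(W), 20(W); every one is W ⇒ L
n=22: can move to 11, which is L ⇒ W
n=23: the only move is to 22(W), a W ⇒ L
Every move from 23 reaches a W position, so the mover loses.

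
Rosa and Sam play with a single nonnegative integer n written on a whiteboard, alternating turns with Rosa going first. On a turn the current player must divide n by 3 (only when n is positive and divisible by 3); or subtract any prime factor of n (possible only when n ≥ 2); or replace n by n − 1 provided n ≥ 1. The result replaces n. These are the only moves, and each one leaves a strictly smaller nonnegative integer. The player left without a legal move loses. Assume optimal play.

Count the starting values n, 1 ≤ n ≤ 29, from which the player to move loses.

7

Build the W/L table. Terminal = L. A non-terminal position is W if it has a move to some L; otherwise it is L.
n=0: no move → L
n=1: →0(L), so W
n=2: →0(L), so W
n=3: →0(L), so W
n=4: →2(W), 3(W) — all W, so L
n=5: →0(L), so W
n=6: →4(L), so W
n=7: →0(L), so W
n=8: →6(W), 7(W) — all W, so L
n=9: →8(L), so W
n=10: →8(L), so W
n=11: →0(L), so W
n=12: →4(L), so W
n=13: →0(L), so W
n=14: →7(W), 12(W), 13(W) — all W, so L
n=15: →14(L), so W
n=16: →14(L), so W
n=17: →0(L), so W
n=18: →6(W), 15(W), 16(W), 17(W) — all W, so L
n=19: →0(L), so W
n=20: →18(L), so W
n=21: →14(L), so W
n=22: →11(W), 20(W), 21(W) — all W, so L
n=23: →0(L), so W
n=24: →8(L), so W
n=25: →20(W), 24(W) — all W, so L
n=26: →25(L), so W
n=27: →9(W), 24(W), 26(W) — all W, so L
n=28: →27(L), so W
n=29: →0(L), so W
L entries with 1 ≤ n ≤ 29 (n=0 is outside the asked range and is not counted): n = 4, 8, 14, 18, 22, 25, 27; that makes 7.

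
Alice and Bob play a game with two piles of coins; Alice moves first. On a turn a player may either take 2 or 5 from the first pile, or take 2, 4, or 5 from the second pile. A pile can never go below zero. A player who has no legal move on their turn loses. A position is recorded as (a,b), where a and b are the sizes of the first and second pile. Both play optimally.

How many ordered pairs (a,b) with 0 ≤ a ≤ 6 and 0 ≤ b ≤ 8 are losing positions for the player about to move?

20

Work bottom-up. With no move the player to move loses. Otherwise the position is W if at least one move leads to an L position for the opponent, and L if every move leads to a W.
Every move lowers a or b (never raises either), so fill the grid row by row in increasing a, and left to right within a row: each cell's successors are then already labelled.
      b=0  b=1  b=2  b=3  b=4  b=5  b=6  b=7  b=8
a=0:    L    L    W    W    W    W    W    L    L
a=1:    L    L    W    W    W    W    W    L    L
a=2:    W    W    L    L    W    W    W    W    W
a=3:    W    W    L    L    W    W    W    W    W
a=4:    L    L    W    W    W    W    W    L    L
a=5:    W    W    W    W    L    L    W    W    W
a=6:    W    W    L    L    W    W    W    W    W
Cells with no legal move (terminal, hence L): (0,0), (0,1), (1,0), (1,1).
The remaining L cells, each justified by listing all of its moves:
(0,7): only reaches (0,5)(W), (0,3)(W), (0,2)(W), all W → L
(0,8): only reaches (0,6)(W), (0,4)(W), (0,3)(W), all W → L
(1,7): only reaches (1,5)(W), (1,3)(W), (1,2)(W), all W → L
(1,8): only reaches (1,6)(W), (1,4)(W), (1,3)(W), all W → L
(2,2): only reaches (0,2)(W), (2,0)(W), all W → L
(2,3): only reaches (0,3)(W), (2,1)(W), all W → L
(3,2): only reaches (1,2)(W), (3,0)(W), all W → L
(3,3): only reaches (1,3)(W), (3,1)(W), all W → L
(4,0): only reaches (2,0)(W), which is W → L
(4,1): only reaches (2,1)(W), which is W → L
(4,7): only reaches (2,7)(W), (4,5)(W), (4,3)(W), (4,2)(W), all W → L
(4,8): only reaches (2,8)(W), (4,6)(W), (4,4)(W), (4,3)(W), all W → L
(5,4): only reaches (3,4)(W), (0,4)(W), (5,2)(W), (5,0)(W), all W → L
(5,5): only reaches (3,5)(W), (0,5)(W), (5,3)(W), (5,1)(W), (5,0)(W), all W → L
(6,2): only reaches (4,2)(W), (1,2)(W), (6,0)(W), all W → L
(6,3): only reaches (4,3)(W), (1,3)(W), (6,1)(W), all W → L
Every other cell has at least one move into one of the L cells above, so it is W.
L cells per row: a=0: 4, a=1: 4, a=2: 2, a=3: 2, a=4: 4, a=5: 2, a=6: 2; total 20.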